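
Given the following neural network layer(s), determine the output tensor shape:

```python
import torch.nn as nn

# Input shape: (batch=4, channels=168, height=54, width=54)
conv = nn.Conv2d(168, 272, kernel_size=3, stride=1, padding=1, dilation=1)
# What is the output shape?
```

Input: (4, 168, 54, 54) -> Output: (4, 272, 54, 54)

Answer: (4, 272, 54, 54)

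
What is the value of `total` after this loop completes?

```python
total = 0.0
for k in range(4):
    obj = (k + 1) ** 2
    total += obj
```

Sum of squared losses 1² + 2² + ... + 4²
`total` takes the values: 0.0 → 1.0 → 5.0 → 14.0 → 30.0

Answer: 30.0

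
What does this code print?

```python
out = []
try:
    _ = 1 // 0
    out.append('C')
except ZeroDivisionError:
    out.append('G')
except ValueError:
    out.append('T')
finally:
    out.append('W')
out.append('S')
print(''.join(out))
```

Execution trace: 'G' (except ZeroDivisionError) → 'W' (finally) → 'S' (after the try/except). Output: GWS

Answer: GWS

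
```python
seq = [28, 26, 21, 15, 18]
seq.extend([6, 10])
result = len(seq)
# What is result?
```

Trace:
`seq = [28, 26, 21, 15, 18]` → seq = [28, 26, 21, 15, 18]
`seq.extend([6, 10])` → seq = [28, 26, 21, 15, 18, 6, 10]
`result = len(seq)` → result = 7
So result = 7

Answer: 7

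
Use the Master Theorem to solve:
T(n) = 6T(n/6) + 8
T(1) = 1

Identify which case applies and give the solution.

a=6, b=6, f(n)=8. log_6(6) = 1. Since c=0 < 1, Case 1 applies: T(n) = Θ(n^log_b(a)) = O(n).

Answer: O(n) - Case 1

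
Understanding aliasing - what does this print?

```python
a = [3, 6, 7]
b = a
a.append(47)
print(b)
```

Key concept: basic list aliasing.
Step by step:
`a = [3, 6, 7]` → a = [3, 6, 7]
`b = a` → b = [3, 6, 7] (same object as a)
`a.append(47)` → a = [3, 6, 7, 47] (same object as b); b = [3, 6, 7, 47] (same object as a)
`print(b)` → prints [3, 6, 7, 47]

Answer: [3, 6, 7, 47]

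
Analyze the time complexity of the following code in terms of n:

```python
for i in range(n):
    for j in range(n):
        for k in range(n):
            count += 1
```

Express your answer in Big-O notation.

This is Triple nested loop. Time complexity: O(n³).

Answer: O(n³)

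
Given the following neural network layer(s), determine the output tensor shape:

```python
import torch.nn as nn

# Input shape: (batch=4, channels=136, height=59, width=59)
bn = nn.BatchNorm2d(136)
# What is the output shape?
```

Input: (4, 136, 59, 59) -> Output: (4, 136, 59, 59)

Answer: (4, 136, 59, 59)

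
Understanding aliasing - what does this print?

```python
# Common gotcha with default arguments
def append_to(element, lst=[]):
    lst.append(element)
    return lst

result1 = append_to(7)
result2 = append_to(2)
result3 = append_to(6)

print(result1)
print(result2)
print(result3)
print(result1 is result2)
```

Key concept: mutable default argument gotcha.
Step by step:
`result1 = append_to(7)` → result1 = [7]
`result2 = append_to(2)` → result1 = [7, 2] (same object as result2); result2 = [7, 2] (same object as result1)
`result3 = append_to(6)` → result1 = [7, 2, 6] (same object as result2, result3); result2 = [7, 2, 6] (same object as result1, result3); result3 = [7, 2, 6] (same object as result1, result2)
`print(result1)` → prints [7, 2, 6]
`print(result2)` → prints [7, 2, 6]
`print(result3)` → prints [7, 2, 6]
`print(result1 is result2)` → prints True

Answer:
[7, 2, 6]
[7, 2, 6]
[7, 2, 6]
True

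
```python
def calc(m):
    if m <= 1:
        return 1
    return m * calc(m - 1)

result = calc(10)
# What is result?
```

calc(10) = 10 * 9 * 8 * 7 * 6 * 5 * 4 * 3 * 2 * 1 = 3628800

Answer: 3628800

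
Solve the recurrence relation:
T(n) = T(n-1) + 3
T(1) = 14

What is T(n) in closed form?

Unrolling: T(n) = T(1) + 3·(n-1) = 14 + 3(n-1) = 3n + 11.

Answer: T(n) = 3n + 11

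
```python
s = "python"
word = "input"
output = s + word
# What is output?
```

Trace:
`s = "python"` → s = 'python'
`word = "input"` → word = 'input'
`output = s + word` → output = 'pythoninput'
So output = 'pythoninput'

Answer: 'pythoninput'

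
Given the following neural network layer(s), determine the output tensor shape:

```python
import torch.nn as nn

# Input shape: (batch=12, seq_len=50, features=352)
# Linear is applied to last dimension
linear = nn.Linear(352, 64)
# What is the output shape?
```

Input: (12, 50, 352) -> Output: (12, 50, 64)

Answer: (12, 50, 64)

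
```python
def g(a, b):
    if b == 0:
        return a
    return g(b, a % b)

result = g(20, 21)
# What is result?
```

g(20, 21) -> g(21, 20) -> g(20, 1) -> g(1, 0) -> 1

Answer: 1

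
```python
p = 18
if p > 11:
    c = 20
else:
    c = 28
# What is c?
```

Trace:
`p = 18` → p = 18
`if p > 11: ...` → p > 11 is True → c = 20
So c = 20

Answer: 20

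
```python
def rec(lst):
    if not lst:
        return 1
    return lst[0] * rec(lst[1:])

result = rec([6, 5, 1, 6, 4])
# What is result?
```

Product over [6, 5, 1, 6, 4] = 6 * 5 * 1 * 6 * 4 = 720

Answer: 720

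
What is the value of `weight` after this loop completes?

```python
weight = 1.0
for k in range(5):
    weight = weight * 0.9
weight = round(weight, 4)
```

Exponential decay: 1.0 * 0.9^5
`weight` takes the values: 1.0 → 0.9 → 0.81 → 0.729 → 0.6561 → 0.59049 → 0.5905

Answer: 0.5905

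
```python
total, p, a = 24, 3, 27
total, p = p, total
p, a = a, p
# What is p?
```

Trace:
`total, p, a = 24, 3, 27` → total = 24; p = 3; a = 27
`total, p = p, total` → total = 3; p = 24
`p, a = a, p` → p = 27; a = 24
So p = 27

Answer: 27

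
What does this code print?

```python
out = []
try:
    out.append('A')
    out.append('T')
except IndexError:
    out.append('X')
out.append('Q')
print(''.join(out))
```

Execution trace: 'A' (try body) → 'T' (try body, no exception) → 'Q' (after the try/except). Output: ATQ

Answer: ATQ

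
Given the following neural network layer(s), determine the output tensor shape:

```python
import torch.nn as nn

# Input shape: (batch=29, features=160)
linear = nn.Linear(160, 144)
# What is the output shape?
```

Input: (29, 160) -> Output: (29, 144)

Answer: (29, 144)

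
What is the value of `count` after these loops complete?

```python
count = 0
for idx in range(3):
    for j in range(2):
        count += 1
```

3 * 2 = 6
`count` takes the values: 0 → 1 → 2 → 3 → 4 → 5 → 6

Answer: 6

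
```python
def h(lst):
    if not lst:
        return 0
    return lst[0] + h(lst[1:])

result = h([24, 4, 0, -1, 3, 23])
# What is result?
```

24 + 4 + 0 + (-1) + 3 + 23 + 0 = 53

Answer: 53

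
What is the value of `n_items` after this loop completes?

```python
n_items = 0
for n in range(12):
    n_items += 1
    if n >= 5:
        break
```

Loop breaks when n reaches 5, n_items is 6
`n_items` takes the values: 0 → 1 → 2 → 3 → 4 → 5 → 6

Answer: 6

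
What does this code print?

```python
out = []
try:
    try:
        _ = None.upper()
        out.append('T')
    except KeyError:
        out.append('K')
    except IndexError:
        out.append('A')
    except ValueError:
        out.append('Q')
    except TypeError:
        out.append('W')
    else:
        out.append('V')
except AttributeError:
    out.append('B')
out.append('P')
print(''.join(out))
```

Execution trace: 'B' (outer except AttributeError) → 'P' (after the try/except). Output: BP

Answer: BP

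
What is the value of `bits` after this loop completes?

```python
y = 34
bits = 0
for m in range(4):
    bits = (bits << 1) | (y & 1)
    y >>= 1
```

Reverse lowest 4 bits of 34
`bits` takes the values: 0 → 1 → 2 → 4

Answer: 4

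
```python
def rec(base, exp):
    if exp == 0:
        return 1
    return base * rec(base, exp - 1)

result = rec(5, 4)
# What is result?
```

rec(5, 4) = 5 * 5 * 5 * 5 = 625

Answer: 625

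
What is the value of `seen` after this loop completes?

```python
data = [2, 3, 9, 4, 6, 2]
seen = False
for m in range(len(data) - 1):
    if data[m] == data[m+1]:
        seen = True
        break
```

Check consecutive duplicates in [2, 3, 9, 4, 6, 2]
`seen` takes the values: False

Answer: False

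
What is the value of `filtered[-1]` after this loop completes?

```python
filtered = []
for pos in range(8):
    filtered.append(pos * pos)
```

Last element of squares 0 to 7
`filtered` takes the values: [] → [0] → [0, 1] → [0, 1, 4] → [0, 1, 4, 9] → [0, 1, 4, 9, 16] → [0, 1, 4, 9, 16, 25] → [0, 1, 4, 9, 16, 25, 36] → [0, 1, 4, 9, 16, 25, 36, 49]
So `filtered[-1]` = 49

Answer: 49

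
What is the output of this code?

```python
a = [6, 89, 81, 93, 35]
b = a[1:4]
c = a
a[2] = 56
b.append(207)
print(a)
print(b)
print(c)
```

Key concept: slice vs alias.
Step by step:
`a = [6, 89, 81, 93, 35]` → a = [6, 89, 81, 93, 35]
`b = a[1:4]` → b = [89, 81, 93]
`c = a` → c = [6, 89, 81, 93, 35] (same object as a)
`a[2] = 56` → a = [6, 89, 56, 93, 35] (same object as c); c = [6, 89, 56, 93, 35] (same object as a)
`b.append(207)` → b = [89, 81, 93, 207]
`print(a)` → prints [6, 89, 56, 93, 35]
`print(b)` → prints [89, 81, 93, 207]
`print(c)` → prints [6, 89, 56, 93, 35]

Answer:
[6, 89, 56, 93, 35]
[89, 81, 93, 207]
[6, 89, 56, 93, 35]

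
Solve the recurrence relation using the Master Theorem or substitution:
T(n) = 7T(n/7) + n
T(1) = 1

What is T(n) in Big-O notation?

By Master Theorem: a=7, b=7, f(n)=n. Since log_7(7) = 1 and f(n) = Θ(n^1), Case 2 applies. T(n) = O(n log n).

Answer: O(n log n)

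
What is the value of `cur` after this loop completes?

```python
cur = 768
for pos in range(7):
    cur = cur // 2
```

Halve 7 times: 768 // 2^7 = 6
`cur` takes the values: 768 → 384 → 192 → 96 → 48 → 24 → 12 → 6

Answer: 6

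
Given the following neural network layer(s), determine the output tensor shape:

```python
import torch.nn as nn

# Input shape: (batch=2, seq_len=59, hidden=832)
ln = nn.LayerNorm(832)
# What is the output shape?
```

Input: (2, 59, 832) -> Output: (2, 59, 832)

Answer: (2, 59, 832)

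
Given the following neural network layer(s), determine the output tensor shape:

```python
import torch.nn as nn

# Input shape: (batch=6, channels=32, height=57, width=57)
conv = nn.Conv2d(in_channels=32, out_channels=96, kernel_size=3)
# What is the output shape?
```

Input: (6, 32, 57, 57) -> Output: (6, 96, 55, 55)

Answer: (6, 96, 55, 55)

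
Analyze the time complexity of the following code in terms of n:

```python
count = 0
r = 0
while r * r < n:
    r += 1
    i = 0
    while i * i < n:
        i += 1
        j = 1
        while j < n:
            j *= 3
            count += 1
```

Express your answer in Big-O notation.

Each loop level contributes: √n × √n × log n. Multiplying the contributions gives O(n log n).

Answer: O(n log n)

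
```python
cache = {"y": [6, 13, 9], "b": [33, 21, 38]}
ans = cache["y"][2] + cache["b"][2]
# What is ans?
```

Trace:
`cache = {"y": [6, 13, 9], "b": [33, 21, 38]}` → cache = {'y': [6, 13, 9], 'b': [33, 21, 38]}
`ans = cache["y"][2] + cache["b"][2]` → ans = 47
So ans = 47

Answer: 47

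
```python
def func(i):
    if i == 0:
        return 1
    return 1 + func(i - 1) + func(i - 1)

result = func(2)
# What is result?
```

func(i) = 1 + 2·func(i-1), func(0)=1. Closed form: (1+1)·2^2 - 1 = 7.

Answer: 7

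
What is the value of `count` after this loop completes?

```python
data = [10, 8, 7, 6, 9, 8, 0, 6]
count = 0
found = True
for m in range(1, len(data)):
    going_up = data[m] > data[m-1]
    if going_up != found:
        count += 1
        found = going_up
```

Count direction changes in [10, 8, 7, 6, 9, 8, 0, 6]
`count` takes the values: 0 → 1 → 2 → 3 → 4

Answer: 4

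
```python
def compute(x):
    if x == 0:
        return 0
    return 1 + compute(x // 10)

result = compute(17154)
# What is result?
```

Count of digits of 17154: 5

Answer: 5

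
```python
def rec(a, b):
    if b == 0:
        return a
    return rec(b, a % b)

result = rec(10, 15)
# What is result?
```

rec(10, 15) -> rec(15, 10) -> rec(10, 5) -> rec(5, 0) -> 5

Answer: 5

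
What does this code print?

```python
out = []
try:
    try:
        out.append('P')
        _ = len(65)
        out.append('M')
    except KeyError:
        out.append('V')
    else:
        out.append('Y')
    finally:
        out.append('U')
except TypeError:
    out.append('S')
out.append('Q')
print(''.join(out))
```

Execution trace: 'P' (try body) → 'U' (finally) → 'S' (outer except TypeError) → 'Q' (after the try/except). Output: PUSQ

Answer: PUSQ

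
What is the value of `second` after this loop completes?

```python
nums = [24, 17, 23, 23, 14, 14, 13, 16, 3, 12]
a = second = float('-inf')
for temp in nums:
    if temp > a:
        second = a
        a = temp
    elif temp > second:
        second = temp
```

Second largest (with repeats) in [24, 17, 23, 23, 14, 14, 13, 16, 3, 12]
`second` takes the values: -inf → 17 → 23

Answer: 23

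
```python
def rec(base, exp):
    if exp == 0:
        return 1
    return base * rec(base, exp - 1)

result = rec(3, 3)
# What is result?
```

rec(3, 3) = 3 * 3 * 3 = 27

Answer: 27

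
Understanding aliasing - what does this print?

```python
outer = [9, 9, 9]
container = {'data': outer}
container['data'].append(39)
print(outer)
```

Key concept: dict holds reference to list.
Step by step:
`outer = [9, 9, 9]` → outer = [9, 9, 9]
`container = {'data': outer}` → container = {'data': [9, 9, 9]}
`container['data'].append(39)` → outer = [9, 9, 9, 39]; container = {'data': [9, 9, 9, 39]}
`print(outer)` → prints [9, 9, 9, 39]

Answer: [9, 9, 9, 39]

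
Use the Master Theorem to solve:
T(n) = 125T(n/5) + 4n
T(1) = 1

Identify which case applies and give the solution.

a=125, b=5, f(n)=4n. log_5(125) = 3. Since c=1 < 3, Case 1 applies: T(n) = Θ(n^log_b(a)) = O(n^3).

Answer: O(n^3) - Case 1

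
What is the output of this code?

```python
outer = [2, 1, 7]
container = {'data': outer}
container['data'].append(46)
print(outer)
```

Key concept: dict holds reference to list.
Step by step:
`outer = [2, 1, 7]` → outer = [2, 1, 7]
`container = {'data': outer}` → container = {'data': [2, 1, 7]}
`container['data'].append(46)` → outer = [2, 1, 7, 46]; container = {'data': [2, 1, 7, 46]}
`print(outer)` → prints [2, 1, 7, 46]

Answer: [2, 1, 7, 46]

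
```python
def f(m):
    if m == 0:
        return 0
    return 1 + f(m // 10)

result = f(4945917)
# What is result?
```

Count of digits of 4945917: 7

Answer: 7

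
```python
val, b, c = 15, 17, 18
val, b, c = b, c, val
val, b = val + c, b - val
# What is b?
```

Trace:
`val, b, c = 15, 17, 18` → val = 15; b = 17; c = 18
`val, b, c = b, c, val` → val = 17; b = 18; c = 15
`val, b = val + c, b - val` → val = 32; b = 1
So b = 1

Answer: 1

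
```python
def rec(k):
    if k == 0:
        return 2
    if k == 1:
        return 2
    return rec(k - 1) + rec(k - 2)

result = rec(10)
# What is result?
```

Build up from base cases: rec(0)=2, rec(1)=2, rec(2)=4, rec(3)=6, rec(4)=10, rec(5)=16, rec(6)=26, ..., rec(10)=178

Answer: 178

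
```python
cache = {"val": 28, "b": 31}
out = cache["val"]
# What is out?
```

Trace:
`cache = {"val": 28, "b": 31}` → cache = {'val': 28, 'b': 31}
`out = cache["val"]` → out = 28
So out = 28

Answer: 28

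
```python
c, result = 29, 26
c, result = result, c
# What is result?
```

Trace:
`c, result = 29, 26` → c = 29; result = 26
`c, result = result, c` → c = 26; result = 29
So result = 29

Answer: 29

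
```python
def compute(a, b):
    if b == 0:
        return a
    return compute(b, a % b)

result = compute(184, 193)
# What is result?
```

compute(184, 193) -> compute(193, 184) -> compute(184, 9) -> compute(9, 4) -> compute(4, 1) -> compute(1, 0) -> 1

Answer: 1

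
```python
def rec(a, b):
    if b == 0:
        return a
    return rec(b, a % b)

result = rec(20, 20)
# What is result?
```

rec(20, 20) -> rec(20, 0) -> 20

Answer: 20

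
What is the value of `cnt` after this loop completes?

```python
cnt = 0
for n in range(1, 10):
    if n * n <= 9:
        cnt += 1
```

Count numbers where n² ≤ 9
`cnt` takes the values: 0 → 1 → 2 → 3

Answer: 3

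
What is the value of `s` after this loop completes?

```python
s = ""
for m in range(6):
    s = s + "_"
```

Repeat '_' 6 times
`s` takes the values: "" → "_" → "__" → "___" → "____" → "_____" → "______"

Answer: "______"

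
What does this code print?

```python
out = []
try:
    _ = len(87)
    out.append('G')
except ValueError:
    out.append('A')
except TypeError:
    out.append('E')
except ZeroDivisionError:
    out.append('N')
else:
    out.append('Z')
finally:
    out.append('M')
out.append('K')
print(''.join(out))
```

Execution trace: 'E' (except TypeError) → 'M' (finally) → 'K' (after the try/except). Output: EMK

Answer: EMK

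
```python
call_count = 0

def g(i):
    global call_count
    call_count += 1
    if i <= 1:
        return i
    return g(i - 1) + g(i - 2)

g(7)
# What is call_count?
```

Calls(i) = 1 + Calls(i-1) + Calls(i-2); Calls(0)=Calls(1)=1. For i=7 this gives 41.

Answer: 41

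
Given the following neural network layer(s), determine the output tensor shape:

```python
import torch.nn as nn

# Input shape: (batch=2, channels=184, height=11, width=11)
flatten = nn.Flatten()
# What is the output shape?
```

Input: (2, 184, 11, 11) -> Output: (2, 22264)

Answer: (2, 22264)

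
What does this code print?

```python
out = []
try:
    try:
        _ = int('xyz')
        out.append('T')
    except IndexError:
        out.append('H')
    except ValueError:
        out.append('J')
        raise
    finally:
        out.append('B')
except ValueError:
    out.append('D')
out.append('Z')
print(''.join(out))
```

Execution trace: 'J' (inner except ValueError) → 'B' (inner finally) → 'D' (outer except ValueError) → 'Z' (after the try/except). Output: JBDZ

Answer: JBDZ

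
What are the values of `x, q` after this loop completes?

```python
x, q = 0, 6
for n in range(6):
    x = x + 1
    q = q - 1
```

x goes 0→6, q goes 6→0
`x, q` takes the values: (0, 6) → (1, 6) → (1, 5) → (2, 5) → (2, 4) → (3, 4) → (3, 3) → (4, 3) → (4, 2) → (5, 2) → (5, 1) → (6, 1) → (6, 0)

Answer: 6, 0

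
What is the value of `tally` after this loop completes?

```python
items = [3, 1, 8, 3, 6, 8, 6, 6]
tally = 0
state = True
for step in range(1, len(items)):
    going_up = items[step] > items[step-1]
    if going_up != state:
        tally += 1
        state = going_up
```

Count direction changes in [3, 1, 8, 3, 6, 8, 6, 6]
`tally` takes the values: 0 → 1 → 2 → 3 → 4 → 5

Answer: 5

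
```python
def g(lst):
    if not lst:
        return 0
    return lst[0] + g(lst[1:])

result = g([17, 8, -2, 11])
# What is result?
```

17 + 8 + (-2) + 11 + 0 = 34

Answer: 34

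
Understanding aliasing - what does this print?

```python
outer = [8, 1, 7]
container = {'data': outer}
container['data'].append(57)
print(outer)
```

Key concept: dict holds reference to list.
Step by step:
`outer = [8, 1, 7]` → outer = [8, 1, 7]
`container = {'data': outer}` → container = {'data': [8, 1, 7]}
`container['data'].append(57)` → outer = [8, 1, 7, 57]; container = {'data': [8, 1, 7, 57]}
`print(outer)` → prints [8, 1, 7, 57]

Answer: [8, 1, 7, 57]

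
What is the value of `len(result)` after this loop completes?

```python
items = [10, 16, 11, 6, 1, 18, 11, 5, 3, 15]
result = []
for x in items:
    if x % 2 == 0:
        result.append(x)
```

Count even numbers in [10, 16, 11, 6, 1, 18, 11, 5, 3, 15]
`result` takes the values: [] → [10] → [10, 16] → [10, 16, 6] → [10, 16, 6, 18]
So `len(result)` = 4

Answer: 4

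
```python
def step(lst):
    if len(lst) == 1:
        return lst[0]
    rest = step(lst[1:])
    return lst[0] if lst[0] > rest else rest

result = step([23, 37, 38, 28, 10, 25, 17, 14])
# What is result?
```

Recursive max over [23, 37, 38, 28, 10, 25, 17, 14] = 38

Answer: 38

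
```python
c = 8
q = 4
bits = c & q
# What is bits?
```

Trace:
`c = 8` → c = 8
`q = 4` → q = 4
`bits = c & q` → bits = 0
So bits = 0

Answer: 0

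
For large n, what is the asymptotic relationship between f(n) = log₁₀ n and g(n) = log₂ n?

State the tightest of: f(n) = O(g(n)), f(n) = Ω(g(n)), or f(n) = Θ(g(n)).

log₁₀ n vs log₂ n: f(n) = Θ(g(n)) — they are asymptotically equivalent (log bases differ by a constant factor).

Answer: f(n) = Θ(g(n)) — they are asymptotically equivalent (log bases differ by a constant factor).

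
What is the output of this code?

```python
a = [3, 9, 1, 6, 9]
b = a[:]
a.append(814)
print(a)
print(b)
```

Key concept: slice [:] creates copy.
Step by step:
`a = [3, 9, 1, 6, 9]` → a = [3, 9, 1, 6, 9]
`b = a[:]` → b = [3, 9, 1, 6, 9]
`a.append(814)` → a = [3, 9, 1, 6, 9, 814]
`print(a)` → prints [3, 9, 1, 6, 9, 814]
`print(b)` → prints [3, 9, 1, 6, 9]

Answer:
[3, 9, 1, 6, 9, 814]
[3, 9, 1, 6, 9]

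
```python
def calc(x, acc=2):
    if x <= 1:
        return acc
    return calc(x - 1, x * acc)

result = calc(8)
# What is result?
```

Accumulator trace (n, acc): (8, 2) -> (7, 16) -> (6, 112) -> (5, 672) -> (4, 3360) -> (3, 13440) -> (2, 40320) -> (1, 80640) -> return 80640

Answer: 80640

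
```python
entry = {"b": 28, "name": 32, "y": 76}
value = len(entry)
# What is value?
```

Trace:
`entry = {"b": 28, "name": 32, "y": 76}` → entry = {'b': 28, 'name': 32, 'y': 76}
`value = len(entry)` → value = 3
So value = 3

Answer: 3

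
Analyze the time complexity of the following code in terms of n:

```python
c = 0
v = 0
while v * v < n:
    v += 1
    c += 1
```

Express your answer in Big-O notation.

Each loop level contributes: √n. Multiplying the contributions gives O(√n).

Answer: O(√n)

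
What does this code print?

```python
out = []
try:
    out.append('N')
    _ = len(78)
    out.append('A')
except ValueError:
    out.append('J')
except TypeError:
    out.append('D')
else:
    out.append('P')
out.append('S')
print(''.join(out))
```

Execution trace: 'N' (try body) → 'D' (except TypeError) → 'S' (after the try/except). Output: NDS

Answer: NDS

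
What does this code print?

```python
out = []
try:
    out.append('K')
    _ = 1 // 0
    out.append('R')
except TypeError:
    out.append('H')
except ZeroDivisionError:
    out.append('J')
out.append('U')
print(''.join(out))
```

Execution trace: 'K' (try body) → 'J' (except ZeroDivisionError) → 'U' (after the try/except). Output: KJU

Answer: KJU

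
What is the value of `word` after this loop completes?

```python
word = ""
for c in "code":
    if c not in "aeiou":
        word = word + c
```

Remove vowels from 'code'
`word` takes the values: "" → "c" → "cd"

Answer: "cd"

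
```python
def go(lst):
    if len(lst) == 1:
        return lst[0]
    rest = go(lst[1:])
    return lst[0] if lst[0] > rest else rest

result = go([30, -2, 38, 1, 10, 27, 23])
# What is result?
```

Recursive max over [30, -2, 38, 1, 10, 27, 23] = 38

Answer: 38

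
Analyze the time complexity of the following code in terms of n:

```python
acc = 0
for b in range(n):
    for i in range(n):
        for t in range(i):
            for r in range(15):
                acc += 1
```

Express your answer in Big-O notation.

Each loop level contributes: n × n × n × 1. Multiplying the contributions gives O(n^3).

Answer: O(n^3)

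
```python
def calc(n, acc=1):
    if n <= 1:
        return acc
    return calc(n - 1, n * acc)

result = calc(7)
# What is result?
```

Accumulator trace (n, acc): (7, 1) -> (6, 7) -> (5, 42) -> (4, 210) -> (3, 840) -> (2, 2520) -> (1, 5040) -> return 5040

Answer: 5040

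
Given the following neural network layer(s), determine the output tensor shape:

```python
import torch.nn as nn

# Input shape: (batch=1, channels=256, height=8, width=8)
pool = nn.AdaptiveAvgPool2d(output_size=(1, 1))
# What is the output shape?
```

Input: (1, 256, 8, 8) -> Output: (1, 256, 1, 1)

Answer: (1, 256, 1, 1)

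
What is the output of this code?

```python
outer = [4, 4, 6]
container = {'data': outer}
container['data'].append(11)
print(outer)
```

Key concept: dict holds reference to list.
Step by step:
`outer = [4, 4, 6]` → outer = [4, 4, 6]
`container = {'data': outer}` → container = {'data': [4, 4, 6]}
`container['data'].append(11)` → outer = [4, 4, 6, 11]; container = {'data': [4, 4, 6, 11]}
`print(outer)` → prints [4, 4, 6, 11]

Answer: [4, 4, 6, 11]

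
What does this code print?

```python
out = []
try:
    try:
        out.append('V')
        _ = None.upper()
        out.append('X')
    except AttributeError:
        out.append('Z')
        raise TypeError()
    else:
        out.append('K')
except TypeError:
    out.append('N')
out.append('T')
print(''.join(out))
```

Execution trace: 'V' (inner try body) → 'Z' (inner except AttributeError) → 'N' (outer except TypeError) → 'T' (after the try/except). Output: VZNT

Answer: VZNT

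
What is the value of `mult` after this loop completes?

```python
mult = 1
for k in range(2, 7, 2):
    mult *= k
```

Product of even numbers 2 to 6
`mult` takes the values: 1 → 2 → 8 → 48

Answer: 48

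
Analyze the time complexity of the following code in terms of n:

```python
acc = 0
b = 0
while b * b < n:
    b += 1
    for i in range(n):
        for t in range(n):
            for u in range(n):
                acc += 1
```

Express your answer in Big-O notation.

Each loop level contributes: √n × n × n × n. Multiplying the contributions gives O(n^3√n).

Answer: O(n^3√n)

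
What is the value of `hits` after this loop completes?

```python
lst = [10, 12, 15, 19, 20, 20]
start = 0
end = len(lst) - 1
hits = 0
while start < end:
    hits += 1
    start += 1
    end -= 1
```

Iterations until pointers meet (list length 6)
`hits` takes the values: 0 → 1 → 2 → 3

Answer: 3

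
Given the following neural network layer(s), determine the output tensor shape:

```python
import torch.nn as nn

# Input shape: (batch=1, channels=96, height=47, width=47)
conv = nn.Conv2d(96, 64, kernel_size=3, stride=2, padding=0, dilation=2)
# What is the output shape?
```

Input: (1, 96, 47, 47) -> Output: (1, 64, 22, 22)

Answer: (1, 64, 22, 22)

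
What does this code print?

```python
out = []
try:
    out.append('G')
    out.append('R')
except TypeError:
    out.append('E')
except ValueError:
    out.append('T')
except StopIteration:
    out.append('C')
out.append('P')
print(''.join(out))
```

Execution trace: 'G' (try body) → 'R' (try body, no exception) → 'P' (after the try/except). Output: GRP

Answer: GRP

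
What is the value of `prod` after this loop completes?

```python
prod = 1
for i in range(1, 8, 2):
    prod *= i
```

Product of 1, 3, 5, ... up to 7
`prod` takes the values: 1 → 3 → 15 → 105

Answer: 105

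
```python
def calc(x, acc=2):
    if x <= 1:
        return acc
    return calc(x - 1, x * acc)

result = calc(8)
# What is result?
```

Accumulator trace (n, acc): (8, 2) -> (7, 16) -> (6, 112) -> (5, 672) -> (4, 3360) -> (3, 13440) -> (2, 40320) -> (1, 80640) -> return 80640

Answer: 80640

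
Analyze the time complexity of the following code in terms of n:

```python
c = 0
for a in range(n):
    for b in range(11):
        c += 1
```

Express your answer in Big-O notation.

Each loop level contributes: n × 1. Multiplying the contributions gives O(n).

Answer: O(n)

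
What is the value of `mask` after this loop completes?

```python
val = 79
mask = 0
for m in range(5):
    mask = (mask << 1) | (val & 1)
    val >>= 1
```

Reverse lowest 5 bits of 79
`mask` takes the values: 0 → 1 → 3 → 7 → 15 → 30

Answer: 30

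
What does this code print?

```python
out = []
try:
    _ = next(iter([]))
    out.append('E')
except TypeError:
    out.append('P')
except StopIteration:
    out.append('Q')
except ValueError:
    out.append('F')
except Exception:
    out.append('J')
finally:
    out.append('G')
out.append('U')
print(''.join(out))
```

Execution trace: 'Q' (except StopIteration) → 'G' (finally) → 'U' (after the try/except). Output: QGU

Answer: QGU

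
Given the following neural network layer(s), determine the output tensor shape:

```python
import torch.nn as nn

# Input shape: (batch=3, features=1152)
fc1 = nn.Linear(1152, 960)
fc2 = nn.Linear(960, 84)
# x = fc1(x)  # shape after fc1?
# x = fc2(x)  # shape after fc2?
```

Input: (3, 1152) -> after fc1: (3, 960) -> Output: (3, 84)

Answer: (3, 84)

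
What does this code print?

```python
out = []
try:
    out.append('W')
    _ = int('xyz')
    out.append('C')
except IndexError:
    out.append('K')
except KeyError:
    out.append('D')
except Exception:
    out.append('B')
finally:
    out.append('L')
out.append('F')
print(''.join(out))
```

Execution trace: 'W' (try body) → 'B' (except Exception) → 'L' (finally) → 'F' (after the try/except). Output: WBLF

Answer: WBLF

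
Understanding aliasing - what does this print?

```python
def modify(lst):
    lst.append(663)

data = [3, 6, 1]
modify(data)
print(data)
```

Key concept: function modifies passed list.
Step by step:
`data = [3, 6, 1]` → data = [3, 6, 1]
`modify(data)` → data = [3, 6, 1, 663]
`print(data)` → prints [3, 6, 1, 663]

Answer: [3, 6, 1, 663]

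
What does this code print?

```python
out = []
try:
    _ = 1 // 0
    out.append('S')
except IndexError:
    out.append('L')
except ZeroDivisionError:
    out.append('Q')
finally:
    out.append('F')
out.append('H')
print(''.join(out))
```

Execution trace: 'Q' (except ZeroDivisionError) → 'F' (finally) → 'H' (after the try/except). Output: QFH

Answer: QFH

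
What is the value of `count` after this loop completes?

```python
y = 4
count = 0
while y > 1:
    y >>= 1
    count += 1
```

Count right shifts until 1
`count` takes the values: 0 → 1 → 2

Answer: 2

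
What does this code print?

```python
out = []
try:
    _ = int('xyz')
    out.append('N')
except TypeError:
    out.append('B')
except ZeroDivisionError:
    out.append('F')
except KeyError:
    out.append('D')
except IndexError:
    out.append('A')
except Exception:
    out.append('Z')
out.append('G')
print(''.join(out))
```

Execution trace: 'Z' (except Exception) → 'G' (after the try/except). Output: ZG

Answer: ZG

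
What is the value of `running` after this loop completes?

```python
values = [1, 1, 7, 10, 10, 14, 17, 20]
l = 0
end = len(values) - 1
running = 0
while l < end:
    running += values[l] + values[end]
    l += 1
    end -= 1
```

Sum of pairs from ends
`running` takes the values: 0 → 21 → 39 → 60 → 80

Answer: 80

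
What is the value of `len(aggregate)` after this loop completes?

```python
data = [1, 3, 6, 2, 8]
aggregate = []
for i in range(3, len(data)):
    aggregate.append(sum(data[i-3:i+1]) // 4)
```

Number of 4-element averages
`aggregate` takes the values: [] → [3] → [3, 4]
So `len(aggregate)` = 2

Answer: 2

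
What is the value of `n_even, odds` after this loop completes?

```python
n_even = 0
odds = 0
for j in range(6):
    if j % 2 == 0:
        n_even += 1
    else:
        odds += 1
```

Count evens and odds in range(6)
`n_even, odds` takes the values: (0, 0) → (1, 0) → (1, 1) → (2, 1) → (2, 2) → (3, 2) → (3, 3)

Answer: 3, 3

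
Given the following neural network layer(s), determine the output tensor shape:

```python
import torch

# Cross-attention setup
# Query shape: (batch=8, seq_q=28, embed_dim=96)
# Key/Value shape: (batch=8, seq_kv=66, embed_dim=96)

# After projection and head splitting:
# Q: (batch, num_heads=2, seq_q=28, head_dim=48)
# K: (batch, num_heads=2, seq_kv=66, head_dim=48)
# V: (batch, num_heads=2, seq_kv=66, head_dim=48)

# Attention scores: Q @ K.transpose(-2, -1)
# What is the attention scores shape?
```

Input: (8, 28, 96) -> Output: (8, 2, 28, 66)

Answer: (8, 2, 28, 66)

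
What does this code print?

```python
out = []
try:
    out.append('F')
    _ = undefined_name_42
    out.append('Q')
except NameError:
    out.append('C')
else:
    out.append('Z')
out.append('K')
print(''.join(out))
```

Execution trace: 'F' (try body) → 'C' (except NameError) → 'K' (after the try/except). Output: FCK

Answer: FCK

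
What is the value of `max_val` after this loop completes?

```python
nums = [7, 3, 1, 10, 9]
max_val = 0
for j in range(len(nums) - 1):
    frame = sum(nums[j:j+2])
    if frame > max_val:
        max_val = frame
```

Max sum of 2-element window in [7, 3, 1, 10, 9]
`max_val` takes the values: 0 → 10 → 11 → 19

Answer: 19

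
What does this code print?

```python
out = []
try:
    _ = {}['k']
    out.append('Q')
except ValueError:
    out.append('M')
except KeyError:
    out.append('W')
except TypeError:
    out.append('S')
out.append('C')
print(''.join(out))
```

Execution trace: 'W' (except KeyError) → 'C' (after the try/except). Output: WC

Answer: WC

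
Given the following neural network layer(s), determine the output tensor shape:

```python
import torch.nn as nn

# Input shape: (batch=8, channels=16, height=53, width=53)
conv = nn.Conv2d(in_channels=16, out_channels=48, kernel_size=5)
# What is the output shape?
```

Input: (8, 16, 53, 53) -> Output: (8, 48, 49, 49)

Answer: (8, 48, 49, 49)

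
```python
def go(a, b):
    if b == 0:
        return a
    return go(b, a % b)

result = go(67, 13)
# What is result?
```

go(67, 13) -> go(13, 2) -> go(2, 1) -> go(1, 0) -> 1

Answer: 1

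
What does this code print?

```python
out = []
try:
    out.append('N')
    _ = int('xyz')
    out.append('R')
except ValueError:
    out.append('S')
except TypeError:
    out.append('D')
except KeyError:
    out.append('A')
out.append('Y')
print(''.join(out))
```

Execution trace: 'N' (try body) → 'S' (except ValueError) → 'Y' (after the try/except). Output: NSY

Answer: NSY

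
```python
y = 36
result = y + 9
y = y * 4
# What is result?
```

Trace:
`y = 36` → y = 36
`result = y + 9` → result = 45
`y = y * 4` → y = 144
So result = 45

Answer: 45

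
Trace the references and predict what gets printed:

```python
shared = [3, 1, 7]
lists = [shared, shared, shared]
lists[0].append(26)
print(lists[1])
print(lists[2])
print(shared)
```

Key concept: list of same reference.
Step by step:
`shared = [3, 1, 7]` → shared = [3, 1, 7]
`lists = [shared, shared, shared]` → lists = [[3, 1, 7], [3, 1, 7], [3, 1, 7]]
`lists[0].append(26)` → shared = [3, 1, 7, 26]; lists = [[3, 1, 7, 26], [3, 1, 7, 26], [3, 1, 7, 26]]
`print(lists[1])` → prints [3, 1, 7, 26]
`print(lists[2])` → prints [3, 1, 7, 26]
`print(shared)` → prints [3, 1, 7, 26]

Answer:
[3, 1, 7, 26]
[3, 1, 7, 26]
[3, 1, 7, 26]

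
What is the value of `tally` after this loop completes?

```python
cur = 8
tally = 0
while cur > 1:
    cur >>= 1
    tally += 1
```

Count right shifts until 1
`tally` takes the values: 0 → 1 → 2 → 3

Answer: 3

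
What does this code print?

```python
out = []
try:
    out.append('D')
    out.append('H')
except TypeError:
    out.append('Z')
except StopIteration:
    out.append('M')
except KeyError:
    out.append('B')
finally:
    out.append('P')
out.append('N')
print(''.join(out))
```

Execution trace: 'D' (try body) → 'H' (try body, no exception) → 'P' (finally) → 'N' (after the try/except). Output: DHPN

Answer: DHPN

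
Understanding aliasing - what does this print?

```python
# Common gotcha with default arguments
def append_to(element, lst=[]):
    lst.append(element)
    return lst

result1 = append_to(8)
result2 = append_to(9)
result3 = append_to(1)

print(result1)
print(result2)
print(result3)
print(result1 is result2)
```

Key concept: mutable default argument gotcha.
Step by step:
`result1 = append_to(8)` → result1 = [8]
`result2 = append_to(9)` → result1 = [8, 9] (same object as result2); result2 = [8, 9] (same object as result1)
`result3 = append_to(1)` → result1 = [8, 9, 1] (same object as result2, result3); result2 = [8, 9, 1] (same object as result1, result3); result3 = [8, 9, 1] (same object as result1, result2)
`print(result1)` → prints [8, 9, 1]
`print(result2)` → prints [8, 9, 1]
`print(result3)` → prints [8, 9, 1]
`print(result1 is result2)` → prints True

Answer:
[8, 9, 1]
[8, 9, 1]
[8, 9, 1]
True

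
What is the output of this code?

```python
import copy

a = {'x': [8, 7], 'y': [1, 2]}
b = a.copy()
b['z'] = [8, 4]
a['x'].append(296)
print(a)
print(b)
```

Key concept: shallow copy of dict with mutable values.
Step by step:
`a = {'x': [8, 7], 'y': [1, 2]}` → a = {'x': [8, 7], 'y': [1, 2]}
`b = a.copy()` → b = {'x': [8, 7], 'y': [1, 2]}
`b['z'] = [8, 4]` → b = {'x': [8, 7], 'y': [1, 2], 'z': [8, 4]}
`a['x'].append(296)` → a = {'x': [8, 7, 296], 'y': [1, 2]}; b = {'x': [8, 7, 296], 'y': [1, 2], 'z': [8, 4]}
`print(a)` → prints {'x': [8, 7, 296], 'y': [1, 2]}
`print(b)` → prints {'x': [8, 7, 296], 'y': [1, 2], 'z': [8, 4]}

Answer:
{'x': [8, 7, 296], 'y': [1, 2]}
{'x': [8, 7, 296], 'y': [1, 2], 'z': [8, 4]}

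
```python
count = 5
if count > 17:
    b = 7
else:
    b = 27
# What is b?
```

Trace:
`count = 5` → count = 5
`if count > 17: ...` → count > 17 is False, take else branch → b = 27
So b = 27

Answer: 27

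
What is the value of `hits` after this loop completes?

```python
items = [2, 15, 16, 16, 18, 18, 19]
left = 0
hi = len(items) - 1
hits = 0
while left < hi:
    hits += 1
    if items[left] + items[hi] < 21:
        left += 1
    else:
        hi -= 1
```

Steps to find pair summing to 21
`hits` takes the values: 0 → 1 → 2 → 3 → 4 → 5 → 6

Answer: 6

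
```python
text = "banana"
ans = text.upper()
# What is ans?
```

Trace:
`text = "banana"` → text = 'banana'
`ans = text.upper()` → ans = 'BANANA'
So ans = 'BANANA'

Answer: 'BANANA'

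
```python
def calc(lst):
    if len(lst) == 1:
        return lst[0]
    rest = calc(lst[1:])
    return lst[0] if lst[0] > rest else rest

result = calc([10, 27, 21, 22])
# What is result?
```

Recursive max over [10, 27, 21, 22] = 27

Answer: 27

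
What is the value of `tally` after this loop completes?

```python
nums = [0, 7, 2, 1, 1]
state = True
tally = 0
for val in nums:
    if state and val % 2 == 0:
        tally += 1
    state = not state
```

Count even values at even positions
`tally` takes the values: 0 → 1 → 2

Answer: 2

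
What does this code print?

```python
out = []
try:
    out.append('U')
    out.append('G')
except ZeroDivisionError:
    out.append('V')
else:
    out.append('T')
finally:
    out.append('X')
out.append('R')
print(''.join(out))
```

Execution trace: 'U' (try body) → 'G' (try body, no exception) → 'T' (else) → 'X' (finally) → 'R' (after the try/except). Output: UGTXR

Answer: UGTXR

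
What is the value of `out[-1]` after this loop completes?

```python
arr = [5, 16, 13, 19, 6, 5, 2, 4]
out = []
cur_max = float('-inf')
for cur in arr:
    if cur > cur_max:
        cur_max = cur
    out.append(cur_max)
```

Running max ends at 19
`out` takes the values: [] → [5] → [5, 16] → [5, 16, 16] → [5, 16, 16, 19] → [5, 16, 16, 19, 19] → [5, 16, 16, 19, 19, 19] → [5, 16, 16, 19, 19, 19, 19] → [5, 16, 16, 19, 19, 19, 19, 19]
So `out[-1]` = 19

Answer: 19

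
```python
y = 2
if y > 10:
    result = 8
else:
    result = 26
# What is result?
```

Trace:
`y = 2` → y = 2
`if y > 10: ...` → y > 10 is False, take else branch → result = 26
So result = 26

Answer: 26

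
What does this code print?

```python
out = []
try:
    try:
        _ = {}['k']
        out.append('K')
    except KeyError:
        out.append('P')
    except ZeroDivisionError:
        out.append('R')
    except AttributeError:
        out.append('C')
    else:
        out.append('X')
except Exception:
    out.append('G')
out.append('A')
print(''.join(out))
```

Execution trace: 'P' (inner except KeyError) → 'A' (after the try/except). Output: PA

Answer: PA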